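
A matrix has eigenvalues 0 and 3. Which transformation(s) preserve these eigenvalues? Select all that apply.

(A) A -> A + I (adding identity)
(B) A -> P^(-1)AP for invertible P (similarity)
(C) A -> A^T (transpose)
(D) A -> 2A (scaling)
B and C

Eigenvalues are preserved by:
1. Similarity transformations: A -> P^(-1)AP (same characteristic polynomial)
2. Transpose: A^T has the same eigenvalues as A

Eigenvalues are NOT preserved by:
- Adding identity: eigenvalues become 0+1, 3+1
- Scaling: eigenvalues become 0, 6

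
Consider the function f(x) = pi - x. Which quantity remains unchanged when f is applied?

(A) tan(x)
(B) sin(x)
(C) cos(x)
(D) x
B

For f(x) = pi - x:
sin(pi - x) = sin(x), so sine is invariant under this transformation.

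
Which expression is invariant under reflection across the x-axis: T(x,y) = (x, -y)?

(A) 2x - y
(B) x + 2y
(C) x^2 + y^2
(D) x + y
C

The map is reflection across the x-axis: T(x,y) = (x, -y).
Substitute the transformed coordinates into each option and compare with the original:
(A) 2x - y  ->  2(x) - (-y) = 2x + y   [differs from 2x - y: not invariant]
(B) x + 2y  ->  (x) + 2(-y) = x - 2y   [differs from x + 2y: not invariant]
(C) x^2 + y^2  ->  (x)^2 + (-y)^2 = x^2 + y^2   [equals x^2 + y^2: invariant]
(D) x + y  ->  (x) + (-y) = x - y   [differs from x + y: not invariant]

Only option (C), x^2 + y^2, is unchanged by the transformation.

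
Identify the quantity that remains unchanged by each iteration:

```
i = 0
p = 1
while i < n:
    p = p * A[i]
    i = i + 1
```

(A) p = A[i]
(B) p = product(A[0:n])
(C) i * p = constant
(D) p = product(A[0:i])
D

A loop invariant must hold before the first iteration and be re-established by every execution of the body.

(D) p = product(A[0:i]): Initially i = 0 and p = 1 = product of the empty slice A[0:0]. If p = product(A[0:i]) holds at the top of an iteration, the body sets p to product(A[0:i]) * A[i] = product(A[0:i+1]) and then i to i+1, so the property is restored. At exit i = n, giving p = product(A[0:n]).

The other options fail:
(A) p = A[i]: after the first iteration p = A[0] but i = 1; in general p is a product of several elements, not a single one.
(B) p = product(A[0:n]): false before the loop (p = 1, not the full product) -- it only becomes true at exit.
(C) i * p = constant: initially i * p = 0, but after one iteration it is 1 * A[0], which is nonzero in general.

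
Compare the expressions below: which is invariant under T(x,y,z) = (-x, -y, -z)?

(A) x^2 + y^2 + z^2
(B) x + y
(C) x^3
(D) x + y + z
A

Apply T(x,y,z) = (-x, -y, -z) to each option, i.e. replace (x, y, z) by the transformed coordinates.
Substitute the transformed coordinates into each option and compare with the original:
(A) x^2 + y^2 + z^2  ->  (-x)^2 + (-y)^2 + (-z)^2 = x^2 + y^2 + z^2   [equals x^2 + y^2 + z^2: invariant]
(B) x + y  ->  (-x) + (-y) = -x - y   [differs from x + y: not invariant]
(C) x^3  ->  (-x)^3 = -x^3   [differs from x^3: not invariant]
(D) x + y + z  ->  (-x) + (-y) + (-z) = -x - y - z   [differs from x + y + z: not invariant]

Only option (A), x^2 + y^2 + z^2, is unchanged by the transformation.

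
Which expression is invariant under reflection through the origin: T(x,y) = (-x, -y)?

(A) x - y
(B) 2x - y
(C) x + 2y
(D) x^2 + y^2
D

The map is reflection through the origin: T(x,y) = (-x, -y).
Substitute the transformed coordinates into each option and compare with the original:
(A) x - y  ->  (-x) - (-y) = -x + y   [differs from x - y: not invariant]
(B) 2x - y  ->  2(-x) - (-y) = -2x + y   [differs from 2x - y: not invariant]
(C) x + 2y  ->  (-x) + 2(-y) = -x - 2y   [differs from x + 2y: not invariant]
(D) x^2 + y^2  ->  (-x)^2 + (-y)^2 = x^2 + y^2   [equals x^2 + y^2: invariant]

Only option (D), x^2 + y^2, is unchanged by the transformation.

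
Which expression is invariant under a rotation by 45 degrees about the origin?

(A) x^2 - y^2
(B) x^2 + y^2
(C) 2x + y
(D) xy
B

A rotation by 45 degrees sends (x, y) to (sqrt(2)x/2 - sqrt(2)y/2, sqrt(2)x/2 + sqrt(2)y/2).
Substitute the transformed coordinates into each option and compare with the original:
(A) x^2 - y^2  ->  (sqrt(2)x/2 - sqrt(2)y/2)^2 - (sqrt(2)x/2 + sqrt(2)y/2)^2 = -2xy   [differs from x^2 - y^2: not invariant]
(B) x^2 + y^2  ->  (sqrt(2)x/2 - sqrt(2)y/2)^2 + (sqrt(2)x/2 + sqrt(2)y/2)^2 = x^2 + y^2   [equals x^2 + y^2: invariant]
(C) 2x + y  ->  2(sqrt(2)x/2 - sqrt(2)y/2) + (sqrt(2)x/2 + sqrt(2)y/2) = 3sqrt(2)x/2 - sqrt(2)y/2   [differs from 2x + y: not invariant]
(D) xy  ->  (sqrt(2)x/2 - sqrt(2)y/2)(sqrt(2)x/2 + sqrt(2)y/2) = x^2/2 - y^2/2   [differs from xy: not invariant]

Only option (B), x^2 + y^2, is unchanged by the transformation.
Geometrically, x^2 + y^2 is the squared distance from the origin, which every rotation about the origin preserves.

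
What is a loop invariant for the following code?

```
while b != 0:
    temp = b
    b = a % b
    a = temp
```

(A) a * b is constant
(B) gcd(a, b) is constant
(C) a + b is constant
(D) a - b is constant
B

A loop invariant must hold before the first iteration and be re-established by every execution of the body.

(B) gcd(a, b) is constant: One iteration replaces (a, b) by (b, a mod b). Since a mod b = a - q*b for an integer q, any common divisor of a and b divides b and a mod b, and conversely; hence gcd(b, a mod b) = gcd(a, b). For instance (31, 4) -> (4, 3) keeps gcd = 1. At exit b = 0 and a = gcd of the original inputs.

The other options fail:
(A) a * b is constant: e.g. (a, b) = (31, 4) -> (4, 3): the product goes from 124 to 12.
(C) a + b is constant: e.g. (a, b) = (31, 4) -> (4, 3): the sum goes from 35 to 7.
(D) a - b is constant: e.g. (a, b) = (31, 4) -> (4, 3): the difference goes from 27 to 1.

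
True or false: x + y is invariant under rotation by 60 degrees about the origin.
False

Applying rotation by 60 degrees: x' = x*cos(60 degrees) - y*sin(60 degrees) = x/2 - sqrt(3)y/2, y' = x*sin(60 degrees) + y*cos(60 degrees) = sqrt(3)x/2 + y/2

Substituting into x + y:
(x/2 - sqrt(3)y/2) + (sqrt(3)x/2 + y/2)
= x/2 + sqrt(3)x/2 - sqrt(3)y/2 + y/2

This differs from the original expression x + y, so it is NOT invariant.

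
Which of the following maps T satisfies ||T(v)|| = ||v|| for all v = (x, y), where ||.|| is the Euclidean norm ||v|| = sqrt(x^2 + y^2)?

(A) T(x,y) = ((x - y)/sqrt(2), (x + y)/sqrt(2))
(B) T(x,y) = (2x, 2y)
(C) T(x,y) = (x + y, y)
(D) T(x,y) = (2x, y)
A

A transformation preserves a norm if ||T(v)|| = ||v|| for every v; a single vector where the norm changes rules an option out.

(A) T(x,y) = ((x - y)/sqrt(2), (x + y)/sqrt(2)): preserves the norm -- it is an orthogonal map (a rotation/reflection), and (sqrt(2)(x - y)/2)^2 + (sqrt(2)(x + y)/2)^2 simplifies to x^2 + y^2.
(B) T(x,y) = (2x, 2y): v = (1, 0) has norm sqrt((1)^2 + (0)^2) = 1, but T(v) = (2, 0) has norm 2 -- not preserved.
(C) T(x,y) = (x + y, y): v = (0, 1) has norm sqrt((0)^2 + (1)^2) = 1, but T(v) = (1, 1) has norm sqrt(2) -- not preserved.
(D) T(x,y) = (2x, y): v = (1, 0) has norm sqrt((1)^2 + (0)^2) = 1, but T(v) = (2, 0) has norm 2 -- not preserved.

Therefore the answer is (A).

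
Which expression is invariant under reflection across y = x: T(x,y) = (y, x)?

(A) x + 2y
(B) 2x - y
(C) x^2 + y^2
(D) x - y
C

The map is reflection across y = x: T(x,y) = (y, x).
Substitute the transformed coordinates into each option and compare with the original:
(A) x + 2y  ->  (y) + 2(x) = 2x + y   [differs from x + 2y: not invariant]
(B) 2x - y  ->  2(y) - (x) = -x + 2y   [differs from 2x - y: not invariant]
(C) x^2 + y^2  ->  (y)^2 + (x)^2 = x^2 + y^2   [equals x^2 + y^2: invariant]
(D) x - y  ->  (y) - (x) = -x + y   [differs from x - y: not invariant]

Only option (C), x^2 + y^2, is unchanged by the transformation.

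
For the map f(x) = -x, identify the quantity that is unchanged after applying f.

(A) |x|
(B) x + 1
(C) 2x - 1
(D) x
A

For f(x) = -x:
Applying f replaces x by -x. Since |-x| = |x|, the absolute value is unchanged by f, whereas x -> -x, 2x - 1 -> -2x - 1 and x + 1 -> -x + 1 all change.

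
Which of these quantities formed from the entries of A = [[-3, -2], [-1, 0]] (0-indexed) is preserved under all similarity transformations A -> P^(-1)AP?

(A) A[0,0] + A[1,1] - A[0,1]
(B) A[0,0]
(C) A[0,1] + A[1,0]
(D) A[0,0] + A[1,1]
D

A[0,0] + A[1,1] is the trace of A. By the cyclic property of the trace, tr(P^(-1)AP) = tr(APP^(-1)) = tr(A), so it is the same for every matrix similar to A.

The other combinations are not similarity invariants. For example, take P = [[1, 1], [0, 1]] (det P = 1), so P^(-1) = [[1, -1], [0, 1]] and
B = P^(-1)AP = [[-2, -4], [-1, -1]].
Evaluating each option on A and on B:
(A) A[0,0] + A[1,1] - A[0,1]: -1 for A, 1 for B -> changes
(B) A[0,0]: -3 for A, -2 for B -> changes
(C) A[0,1] + A[1,0]: -3 for A, -5 for B -> changes
(D) A[0,0] + A[1,1]: -3 for A, -3 for B -> unchanged

Only (D) A[0,0] + A[1,1] = -3 survives (and it does so for every P, not just this one), so it is the invariant.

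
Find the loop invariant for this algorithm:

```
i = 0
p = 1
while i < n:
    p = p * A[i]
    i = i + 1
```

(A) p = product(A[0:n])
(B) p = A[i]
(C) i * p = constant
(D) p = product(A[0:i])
D

A loop invariant must hold before the first iteration and be re-established by every execution of the body.

(D) p = product(A[0:i]): Initially i = 0 and p = 1 = product of the empty slice A[0:0]. If p = product(A[0:i]) holds at the top of an iteration, the body sets p to product(A[0:i]) * A[i] = product(A[0:i+1]) and then i to i+1, so the property is restored. At exit i = n, giving p = product(A[0:n]).

The other options fail:
(A) p = product(A[0:n]): false before the loop (p = 1, not the full product) -- it only becomes true at exit.
(B) p = A[i]: after the first iteration p = A[0] but i = 1; in general p is a product of several elements, not a single one.
(C) i * p = constant: initially i * p = 0, but after one iteration it is 1 * A[0], which is nonzero in general.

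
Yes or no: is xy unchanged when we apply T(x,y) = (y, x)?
Yes

Substitute T(x,y) = (y, x) into the expression and compare with the original.

Original: xy
After applying T: (y)(x) = xy

This is identical to the original xy, so the expression is invariant.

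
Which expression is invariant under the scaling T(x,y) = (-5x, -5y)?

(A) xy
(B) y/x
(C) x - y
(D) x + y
B

Under the uniform scaling T(x,y) = (-5x, -5y):
Substitute the transformed coordinates into each option and compare with the original:
(A) xy  ->  (-5x)(-5y) = 25xy   [differs from xy: not invariant]
(B) y/x  ->  (-5y)/(-5x) = y/x   [equals y/x: invariant]
(C) x - y  ->  (-5x) - (-5y) = -5x + 5y   [differs from x - y: not invariant]
(D) x + y  ->  (-5x) + (-5y) = -5x - 5y   [differs from x + y: not invariant]

Only option (B), y/x, is unchanged by the transformation.
The common factor -5 cancels in a ratio of coordinates, while sums, products and sums of squares pick up factors of -5 or 25.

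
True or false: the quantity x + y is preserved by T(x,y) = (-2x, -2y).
False

Substitute T(x,y) = (-2x, -2y) into the expression and compare with the original.

Original: x + y
After applying T: (-2x) + (-2y) = -2x - 2y

This differs from the original x + y (difference: -3x - 3y), so the expression is NOT invariant.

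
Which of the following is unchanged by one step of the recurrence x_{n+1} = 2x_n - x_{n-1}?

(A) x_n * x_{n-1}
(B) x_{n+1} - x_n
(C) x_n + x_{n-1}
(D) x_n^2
B

For the recurrence x_{n+1} = 2x_n - x_{n-1}:

If x_{n+1} = 2x_n - x_{n-1}, then:
x_{n+1} - x_n = x_n - x_{n-1}
The first difference is constant throughout the sequence.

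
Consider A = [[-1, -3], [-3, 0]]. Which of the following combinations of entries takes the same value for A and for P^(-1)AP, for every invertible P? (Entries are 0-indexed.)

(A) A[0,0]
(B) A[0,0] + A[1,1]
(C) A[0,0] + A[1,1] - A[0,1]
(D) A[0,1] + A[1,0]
B

A[0,0] + A[1,1] is the trace of A. By the cyclic property of the trace, tr(P^(-1)AP) = tr(APP^(-1)) = tr(A), so it is the same for every matrix similar to A.

The other combinations are not similarity invariants. For example, take P = [[1, 1], [1, 2]] (det P = 1), so P^(-1) = [[2, -1], [-1, 1]] and
B = P^(-1)AP = [[-5, -11], [1, 4]].
Evaluating each option on A and on B:
(A) A[0,0]: -1 for A, -5 for B -> changes
(B) A[0,0] + A[1,1]: -1 for A, -1 for B -> unchanged
(C) A[0,0] + A[1,1] - A[0,1]: 2 for A, 10 for B -> changes
(D) A[0,1] + A[1,0]: -6 for A, -10 for B -> changes

Only (B) A[0,0] + A[1,1] = -1 survives (and it does so for every P, not just this one), so it is the invariant.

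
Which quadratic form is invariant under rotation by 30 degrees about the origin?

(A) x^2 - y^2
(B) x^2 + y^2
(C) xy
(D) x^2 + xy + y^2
B

Rotation by 30 degrees sends (x, y) to (sqrt(3)x/2 - y/2, x/2 + sqrt(3)y/2).
Substitute the transformed coordinates into each option and compare with the original:
(A) x^2 - y^2  ->  (sqrt(3)x/2 - y/2)^2 - (x/2 + sqrt(3)y/2)^2 = x^2/2 - sqrt(3)xy - y^2/2   [differs from x^2 - y^2: not invariant]
(B) x^2 + y^2  ->  (sqrt(3)x/2 - y/2)^2 + (x/2 + sqrt(3)y/2)^2 = x^2 + y^2   [equals x^2 + y^2: invariant]
(C) xy  ->  (sqrt(3)x/2 - y/2)(x/2 + sqrt(3)y/2) = sqrt(3)x^2/4 + xy/2 - sqrt(3)y^2/4   [differs from xy: not invariant]
(D) x^2 + xy + y^2  ->  (sqrt(3)x/2 - y/2)^2 + (sqrt(3)x/2 - y/2)(x/2 + sqrt(3)y/2) + (x/2 + sqrt(3)y/2)^2 = sqrt(3)x^2/4 + x^2 + xy/2 - sqrt(3)y^2/4 + y^2   [differs from x^2 + xy + y^2: not invariant]

Only option (B), x^2 + y^2, is unchanged by the transformation.
x^2 + y^2 is the squared distance from the origin, which rotations preserve.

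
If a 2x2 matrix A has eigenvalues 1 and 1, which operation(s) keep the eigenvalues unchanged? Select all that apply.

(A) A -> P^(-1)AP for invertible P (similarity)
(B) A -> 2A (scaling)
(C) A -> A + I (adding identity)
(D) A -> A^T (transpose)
A and D

Eigenvalues are preserved by:
1. Similarity transformations: A -> P^(-1)AP (same characteristic polynomial)
2. Transpose: A^T has the same eigenvalues as A

Eigenvalues are NOT preserved by:
- Adding identity: eigenvalues become 1+1, 1+1
- Scaling: eigenvalues become 2, 2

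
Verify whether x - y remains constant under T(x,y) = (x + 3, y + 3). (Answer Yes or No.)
Yes

Substitute T(x,y) = (x + 3, y + 3) into the expression and compare with the original.

Original: x - y
After applying T: (x + 3) - (y + 3) = x - y

This is identical to the original x - y, so the expression is invariant.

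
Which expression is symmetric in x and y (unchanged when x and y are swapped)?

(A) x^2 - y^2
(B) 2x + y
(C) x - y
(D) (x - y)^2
D

A symmetric expression is unchanged when the variables are permuted; here the transformation to test is the swap (x, y) -> (y, x).
Substitute the transformed coordinates into each option and compare with the original:
(A) x^2 - y^2  ->  (y)^2 - (x)^2 = -x^2 + y^2   [differs from x^2 - y^2: not invariant]
(B) 2x + y  ->  2(y) + (x) = x + 2y   [differs from 2x + y: not invariant]
(C) x - y  ->  (y) - (x) = -x + y   [differs from x - y: not invariant]
(D) (x - y)^2  ->  ((y) - (x))^2 = x^2 - 2xy + y^2   [equals (x - y)^2: invariant]

Only option (D), (x - y)^2, is unchanged by the transformation.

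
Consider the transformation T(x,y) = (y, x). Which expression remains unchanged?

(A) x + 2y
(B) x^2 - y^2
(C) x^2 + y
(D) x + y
D

An expression E(x,y) is invariant under T if E(T(x,y)) = E(x,y). Here T(x,y) = (y, x).
Substitute the transformed coordinates into each option and compare with the original:
(A) x + 2y  ->  (y) + 2(x) = 2x + y   [differs from x + 2y: not invariant]
(B) x^2 - y^2  ->  (y)^2 - (x)^2 = -x^2 + y^2   [differs from x^2 - y^2: not invariant]
(C) x^2 + y  ->  (y)^2 + (x) = x + y^2   [differs from x^2 + y: not invariant]
(D) x + y  ->  (y) + (x) = x + y   [equals x + y: invariant]

Only option (D), x + y, is unchanged by the transformation.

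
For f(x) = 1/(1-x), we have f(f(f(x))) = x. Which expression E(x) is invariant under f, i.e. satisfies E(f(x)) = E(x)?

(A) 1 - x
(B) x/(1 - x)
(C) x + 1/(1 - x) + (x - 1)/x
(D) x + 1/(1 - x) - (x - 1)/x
C

Replace x by f(x) = 1/(1 - x) in each option and simplify. As a quick numerical cross-check, also compare E(5) with E(f(5)) = E(-1/4).

(A) 1 - x  ->  1 - (1/(1 - x)) = x/(x - 1); check: E(5) = -4 but E(-1/4) = 5/4.   [not invariant]
(B) x/(1 - x)  ->  (1/(1 - x))/(1 - (1/(1 - x))) = -1/x; check: E(5) = -5/4 but E(-1/4) = -1/5.   [not invariant]
(C) x + 1/(1 - x) + (x - 1)/x  ->  (1/(1 - x)) + 1/(1 - (1/(1 - x))) + ((1/(1 - x)) - 1)/(1/(1 - x)), which simplifies back to x + 1/(1 - x) + (x - 1)/x; check: E(5) = 111/20, E(-1/4) = 111/20.   [invariant]
(D) x + 1/(1 - x) - (x - 1)/x  ->  (1/(1 - x)) + 1/(1 - (1/(1 - x))) - ((1/(1 - x)) - 1)/(1/(1 - x)) = (x^2(1 - x) - x + (x - 1)^2)/(x(x - 1)); check: E(5) = 79/20 but E(-1/4) = -89/20.   [not invariant]

Only (C) is unchanged. Indeed f(f(x)) = 1/(1 - 1/(1-x)) = (1-x)/(-x) = (x-1)/x, so E(x) = x + f(x) + f(f(x)) is the sum over the whole 3-cycle; applying f just permutes the three terms cyclically (x -> f(x) -> f(f(x)) -> x), leaving the sum unchanged.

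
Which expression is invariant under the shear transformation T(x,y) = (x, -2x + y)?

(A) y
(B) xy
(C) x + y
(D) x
D

Under the shear T(x,y) = (x, -2x + y):
Substitute the transformed coordinates into each option and compare with the original:
(A) y  ->  (-2x + y) = -2x + y   [differs from y: not invariant]
(B) xy  ->  (x)(-2x + y) = -2x^2 + xy   [differs from xy: not invariant]
(C) x + y  ->  (x) + (-2x + y) = -x + y   [differs from x + y: not invariant]
(D) x  ->  (x) = x   [equals x: invariant]

Only option (D), x, is unchanged by the transformation.
A vertical shear moves points parallel to the y-axis, so the x-coordinate (and any function of x alone) is unchanged.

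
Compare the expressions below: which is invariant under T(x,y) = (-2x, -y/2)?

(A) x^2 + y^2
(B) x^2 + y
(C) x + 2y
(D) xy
D

An expression E(x,y) is invariant under T if E(T(x,y)) = E(x,y). Here T(x,y) = (-2x, -y/2).
Substitute the transformed coordinates into each option and compare with the original:
(A) x^2 + y^2  ->  (-2x)^2 + (-y/2)^2 = 4x^2 + y^2/4   [differs from x^2 + y^2: not invariant]
(B) x^2 + y  ->  (-2x)^2 + (-y/2) = 4x^2 - y/2   [differs from x^2 + y: not invariant]
(C) x + 2y  ->  (-2x) + 2(-y/2) = -2x - y   [differs from x + 2y: not invariant]
(D) xy  ->  (-2x)(-y/2) = xy   [equals xy: invariant]

Only option (D), xy, is unchanged by the transformation.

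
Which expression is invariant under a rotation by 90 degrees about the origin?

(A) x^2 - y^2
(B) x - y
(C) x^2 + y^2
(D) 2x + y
C

A rotation by 90 degrees sends (x, y) to (-y, x).
Substitute the transformed coordinates into each option and compare with the original:
(A) x^2 - y^2  ->  (-y)^2 - (x)^2 = -x^2 + y^2   [differs from x^2 - y^2: not invariant]
(B) x - y  ->  (-y) - (x) = -x - y   [differs from x - y: not invariant]
(C) x^2 + y^2  ->  (-y)^2 + (x)^2 = x^2 + y^2   [equals x^2 + y^2: invariant]
(D) 2x + y  ->  2(-y) + (x) = x - 2y   [differs from 2x + y: not invariant]

Only option (C), x^2 + y^2, is unchanged by the transformation.
Geometrically, x^2 + y^2 is the squared distance from the origin, which every rotation about the origin preserves.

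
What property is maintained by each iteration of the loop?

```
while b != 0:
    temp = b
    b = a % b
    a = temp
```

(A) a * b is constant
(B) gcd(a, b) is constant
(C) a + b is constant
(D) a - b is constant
B

A loop invariant must hold before the first iteration and be re-established by every execution of the body.

(B) gcd(a, b) is constant: One iteration replaces (a, b) by (b, a mod b). Since a mod b = a - q*b for an integer q, any common divisor of a and b divides b and a mod b, and conversely; hence gcd(b, a mod b) = gcd(a, b). For instance (21, 11) -> (11, 10) keeps gcd = 1. At exit b = 0 and a = gcd of the original inputs.

The other options fail:
(A) a * b is constant: e.g. (a, b) = (21, 11) -> (11, 10): the product goes from 231 to 110.
(C) a + b is constant: e.g. (a, b) = (21, 11) -> (11, 10): the sum goes from 32 to 21.
(D) a - b is constant: e.g. (a, b) = (21, 11) -> (11, 10): the difference goes from 10 to 1.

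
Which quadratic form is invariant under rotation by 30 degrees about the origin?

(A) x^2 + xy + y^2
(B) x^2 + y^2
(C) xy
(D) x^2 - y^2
B

Rotation by 30 degrees sends (x, y) to (sqrt(3)x/2 - y/2, x/2 + sqrt(3)y/2).
Substitute the transformed coordinates into each option and compare with the original:
(A) x^2 + xy + y^2  ->  (sqrt(3)x/2 - y/2)^2 + (sqrt(3)x/2 - y/2)(x/2 + sqrt(3)y/2) + (x/2 + sqrt(3)y/2)^2 = sqrt(3)x^2/4 + x^2 + xy/2 - sqrt(3)y^2/4 + y^2   [differs from x^2 + xy + y^2: not invariant]
(B) x^2 + y^2  ->  (sqrt(3)x/2 - y/2)^2 + (x/2 + sqrt(3)y/2)^2 = x^2 + y^2   [equals x^2 + y^2: invariant]
(C) xy  ->  (sqrt(3)x/2 - y/2)(x/2 + sqrt(3)y/2) = sqrt(3)x^2/4 + xy/2 - sqrt(3)y^2/4   [differs from xy: not invariant]
(D) x^2 - y^2  ->  (sqrt(3)x/2 - y/2)^2 - (x/2 + sqrt(3)y/2)^2 = x^2/2 - sqrt(3)xy - y^2/2   [differs from x^2 - y^2: not invariant]

Only option (B), x^2 + y^2, is unchanged by the transformation.
x^2 + y^2 is the squared distance from the origin, which rotations preserve.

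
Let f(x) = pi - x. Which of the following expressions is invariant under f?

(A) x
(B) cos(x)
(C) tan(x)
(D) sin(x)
D

For f(x) = pi - x:
sin(pi - x) = sin(x), so sine is invariant under this transformation.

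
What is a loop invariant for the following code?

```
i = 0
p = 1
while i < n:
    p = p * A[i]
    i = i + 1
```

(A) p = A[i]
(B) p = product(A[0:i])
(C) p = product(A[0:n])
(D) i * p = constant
B

A loop invariant must hold before the first iteration and be re-established by every execution of the body.

(B) p = product(A[0:i]): Initially i = 0 and p = 1 = product of the empty slice A[0:0]. If p = product(A[0:i]) holds at the top of an iteration, the body sets p to product(A[0:i]) * A[i] = product(A[0:i+1]) and then i to i+1, so the property is restored. At exit i = n, giving p = product(A[0:n]).

The other options fail:
(A) p = A[i]: after the first iteration p = A[0] but i = 1; in general p is a product of several elements, not a single one.
(C) p = product(A[0:n]): false before the loop (p = 1, not the full product) -- it only becomes true at exit.
(D) i * p = constant: initially i * p = 0, but after one iteration it is 1 * A[0], which is nonzero in general.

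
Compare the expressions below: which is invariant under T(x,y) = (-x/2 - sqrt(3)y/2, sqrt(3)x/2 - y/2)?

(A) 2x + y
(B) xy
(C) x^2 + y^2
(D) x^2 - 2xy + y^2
C

An expression E(x,y) is invariant under T if E(T(x,y)) = E(x,y). Here T(x,y) = (-x/2 - sqrt(3)y/2, sqrt(3)x/2 - y/2).
Substitute the transformed coordinates into each option and compare with the original:
(A) 2x + y  ->  2(-x/2 - sqrt(3)y/2) + (sqrt(3)x/2 - y/2) = -x + sqrt(3)x/2 - sqrt(3)y - y/2   [differs from 2x + y: not invariant]
(B) xy  ->  (-x/2 - sqrt(3)y/2)(sqrt(3)x/2 - y/2) = -sqrt(3)x^2/4 - xy/2 + sqrt(3)y^2/4   [differs from xy: not invariant]
(C) x^2 + y^2  ->  (-x/2 - sqrt(3)y/2)^2 + (sqrt(3)x/2 - y/2)^2 = x^2 + y^2   [equals x^2 + y^2: invariant]
(D) x^2 - 2xy + y^2  ->  (-x/2 - sqrt(3)y/2)^2 - 2(-x/2 - sqrt(3)y/2)(sqrt(3)x/2 - y/2) + (sqrt(3)x/2 - y/2)^2 = sqrt(3)x^2/2 + x^2 + xy - sqrt(3)y^2/2 + y^2   [differs from x^2 - 2xy + y^2: not invariant]

Only option (C), x^2 + y^2, is unchanged by the transformation.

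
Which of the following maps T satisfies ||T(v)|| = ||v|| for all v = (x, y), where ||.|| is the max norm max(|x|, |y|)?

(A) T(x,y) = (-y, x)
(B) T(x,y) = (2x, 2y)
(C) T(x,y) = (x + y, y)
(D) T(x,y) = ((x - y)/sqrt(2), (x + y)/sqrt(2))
A

A transformation preserves a norm if ||T(v)|| = ||v|| for every v; a single vector where the norm changes rules an option out.

(A) T(x,y) = (-y, x): preserves the norm -- it only permutes the coordinates and/or flips signs, which leaves max(|x|, |y|) unchanged.
(B) T(x,y) = (2x, 2y): v = (1, 0) has norm max(|1|, |0|) = 1, but T(v) = (2, 0) has norm 2 -- not preserved.
(C) T(x,y) = (x + y, y): v = (1, 1) has norm max(|1|, |1|) = 1, but T(v) = (2, 1) has norm 2 -- not preserved.
(D) T(x,y) = ((x - y)/sqrt(2), (x + y)/sqrt(2)): v = (1, 0) has norm max(|1|, |0|) = 1, but T(v) = (sqrt(2)/2, sqrt(2)/2) has norm sqrt(2)/2 -- not preserved.

Therefore the answer is (A).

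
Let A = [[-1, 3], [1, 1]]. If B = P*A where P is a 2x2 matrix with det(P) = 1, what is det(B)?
-4

By the multiplicative property of determinants, det(B) = det(P*A) = det(P) * det(A) = det(A),
so the determinant is invariant under multiplication by any determinant-1 matrix; we just need det(A).

det(A) = (-1)(1) - (3)(1) = -1 - 3 = -4

Therefore det(B) = 1 * (-4) = -4.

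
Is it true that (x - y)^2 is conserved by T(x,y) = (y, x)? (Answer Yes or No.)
Yes

Substitute T(x,y) = (y, x) into the expression and compare with the original.

Original: (x - y)^2
After applying T: ((y) - (x))^2 = x^2 - 2xy + y^2

This is identical to the original (x - y)^2, so the expression is invariant.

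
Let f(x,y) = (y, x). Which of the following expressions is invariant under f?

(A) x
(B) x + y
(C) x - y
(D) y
B

For f(x,y) = (y, x):
After applying f: x' = y, y' = x. So x' + y' = y + x = x + y.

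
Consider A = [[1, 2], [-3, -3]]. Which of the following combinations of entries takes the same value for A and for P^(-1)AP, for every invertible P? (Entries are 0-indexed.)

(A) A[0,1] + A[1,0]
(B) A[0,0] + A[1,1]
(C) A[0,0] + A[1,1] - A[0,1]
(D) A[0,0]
B

A[0,0] + A[1,1] is the trace of A. By the cyclic property of the trace, tr(P^(-1)AP) = tr(APP^(-1)) = tr(A), so it is the same for every matrix similar to A.

The other combinations are not similarity invariants. For example, take P = [[1, 1], [0, 1]] (det P = 1), so P^(-1) = [[1, -1], [0, 1]] and
B = P^(-1)AP = [[4, 9], [-3, -6]].
Evaluating each option on A and on B:
(A) A[0,1] + A[1,0]: -1 for A, 6 for B -> changes
(B) A[0,0] + A[1,1]: -2 for A, -2 for B -> unchanged
(C) A[0,0] + A[1,1] - A[0,1]: -4 for A, -11 for B -> changes
(D) A[0,0]: 1 for A, 4 for B -> changes

Only (B) A[0,0] + A[1,1] = -2 survives (and it does so for every P, not just this one), so it is the invariant.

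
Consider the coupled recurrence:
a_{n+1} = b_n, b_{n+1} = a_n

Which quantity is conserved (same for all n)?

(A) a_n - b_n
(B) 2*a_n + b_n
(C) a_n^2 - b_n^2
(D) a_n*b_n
D

Replace a_n by a_{n+1} = b_n and b_n by b_{n+1} = a_n in each option and simplify:
(A) a_n - b_n  ->  (b_n) - (a_n) = -a_n + b_n   [not conserved]
(B) 2*a_n + b_n  ->  2*(b_n) + (a_n) = a_n + 2*b_n   [not conserved]
(C) a_n^2 - b_n^2  ->  (b_n)^2 - (a_n)^2 = -a_n^2 + b_n^2   [not conserved]
(D) a_n*b_n  ->  (b_n)*(a_n) = a_n*b_n   [conserved]

Only (D) a_n*b_n returns to itself after one step, so it is the conserved quantity.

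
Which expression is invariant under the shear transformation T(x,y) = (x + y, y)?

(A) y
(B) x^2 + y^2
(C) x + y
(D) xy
A

Under the shear T(x,y) = (x + y, y):
Substitute the transformed coordinates into each option and compare with the original:
(A) y  ->  (y) = y   [equals y: invariant]
(B) x^2 + y^2  ->  (x + y)^2 + (y)^2 = x^2 + 2xy + 2y^2   [differs from x^2 + y^2: not invariant]
(C) x + y  ->  (x + y) + (y) = x + 2y   [differs from x + y: not invariant]
(D) xy  ->  (x + y)(y) = xy + y^2   [differs from xy: not invariant]

Only option (A), y, is unchanged by the transformation.
A horizontal shear moves points parallel to the x-axis, so the y-coordinate (and any function of y alone) is unchanged.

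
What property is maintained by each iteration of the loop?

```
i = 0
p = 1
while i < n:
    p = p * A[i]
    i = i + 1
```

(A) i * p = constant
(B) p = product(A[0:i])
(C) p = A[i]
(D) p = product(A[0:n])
B

A loop invariant must hold before the first iteration and be re-established by every execution of the body.

(B) p = product(A[0:i]): Initially i = 0 and p = 1 = product of the empty slice A[0:0]. If p = product(A[0:i]) holds at the top of an iteration, the body sets p to product(A[0:i]) * A[i] = product(A[0:i+1]) and then i to i+1, so the property is restored. At exit i = n, giving p = product(A[0:n]).

The other options fail:
(A) i * p = constant: initially i * p = 0, but after one iteration it is 1 * A[0], which is nonzero in general.
(C) p = A[i]: after the first iteration p = A[0] but i = 1; in general p is a product of several elements, not a single one.
(D) p = product(A[0:n]): false before the loop (p = 1, not the full product) -- it only becomes true at exit.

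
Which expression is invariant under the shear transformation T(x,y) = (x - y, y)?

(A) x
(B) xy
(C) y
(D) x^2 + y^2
C

Under the shear T(x,y) = (x - y, y):
Substitute the transformed coordinates into each option and compare with the original:
(A) x  ->  (x - y) = x - y   [differs from x: not invariant]
(B) xy  ->  (x - y)(y) = xy - y^2   [differs from xy: not invariant]
(C) y  ->  (y) = y   [equals y: invariant]
(D) x^2 + y^2  ->  (x - y)^2 + (y)^2 = x^2 - 2xy + 2y^2   [differs from x^2 + y^2: not invariant]

Only option (C), y, is unchanged by the transformation.
A horizontal shear moves points parallel to the x-axis, so the y-coordinate (and any function of y alone) is unchanged.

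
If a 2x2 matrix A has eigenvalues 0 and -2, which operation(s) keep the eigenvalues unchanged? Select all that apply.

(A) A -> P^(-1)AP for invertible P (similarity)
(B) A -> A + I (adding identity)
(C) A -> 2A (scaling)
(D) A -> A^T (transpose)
A and D

Eigenvalues are preserved by:
1. Similarity transformations: A -> P^(-1)AP (same characteristic polynomial)
2. Transpose: A^T has the same eigenvalues as A

Eigenvalues are NOT preserved by:
- Adding identity: eigenvalues become 0+1, -2+1
- Scaling: eigenvalues become 0, -4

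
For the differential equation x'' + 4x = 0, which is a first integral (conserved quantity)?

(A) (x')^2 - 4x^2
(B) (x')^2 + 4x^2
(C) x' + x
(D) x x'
B

A first integral I satisfies dI/dt = 0 along every solution. Differentiate each option and use the equation of motion:
(A) d/dt[(x')^2 - 4x^2] = 2x'x'' - 8x x' = -16x x', not identically 0
(B) d/dt[(x')^2 + 4x^2] = 2x'x'' + 8x x' = 2x'(-4x) + 8x x' = 0
(C) d/dt[x' + x] = x'' + x' = -4x + x', not identically 0
(D) d/dt[x x'] = (x')^2 + x x'' = (x')^2 - 4x^2, not identically 0

Only (B) has zero time-derivative. So the energy-like quantity (x')^2 + 4x^2 is the first integral.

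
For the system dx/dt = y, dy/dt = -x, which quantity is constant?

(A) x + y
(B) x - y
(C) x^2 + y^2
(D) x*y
C

A first integral I satisfies dI/dt = 0 along every solution. Differentiate each option and use the equation of motion:
(A) d/dt[x + y] = y + (-x) = y - x, not identically 0
(B) d/dt[x - y] = y - (-x) = x + y, not identically 0
(C) d/dt[x^2 + y^2] = 2x*dx/dt + 2y*dy/dt = 2x*y + 2y*(-x) = 0
(D) d/dt[x*y] = (dx/dt)y + x(dy/dt) = y^2 - x^2, not identically 0

Only (C) has zero time-derivative. So x^2 + y^2 (the squared radius; trajectories are circles) is the conserved quantity.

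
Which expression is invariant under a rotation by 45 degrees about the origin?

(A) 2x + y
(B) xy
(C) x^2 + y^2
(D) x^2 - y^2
C

A rotation by 45 degrees sends (x, y) to (sqrt(2)x/2 - sqrt(2)y/2, sqrt(2)x/2 + sqrt(2)y/2).
Substitute the transformed coordinates into each option and compare with the original:
(A) 2x + y  ->  2(sqrt(2)x/2 - sqrt(2)y/2) + (sqrt(2)x/2 + sqrt(2)y/2) = 3sqrt(2)x/2 - sqrt(2)y/2   [differs from 2x + y: not invariant]
(B) xy  ->  (sqrt(2)x/2 - sqrt(2)y/2)(sqrt(2)x/2 + sqrt(2)y/2) = x^2/2 - y^2/2   [differs from xy: not invariant]
(C) x^2 + y^2  ->  (sqrt(2)x/2 - sqrt(2)y/2)^2 + (sqrt(2)x/2 + sqrt(2)y/2)^2 = x^2 + y^2   [equals x^2 + y^2: invariant]
(D) x^2 - y^2  ->  (sqrt(2)x/2 - sqrt(2)y/2)^2 - (sqrt(2)x/2 + sqrt(2)y/2)^2 = -2xy   [differs from x^2 - y^2: not invariant]

Only option (C), x^2 + y^2, is unchanged by the transformation.
Geometrically, x^2 + y^2 is the squared distance from the origin, which every rotation about the origin preserves.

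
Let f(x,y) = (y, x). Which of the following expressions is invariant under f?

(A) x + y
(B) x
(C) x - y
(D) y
A

For f(x,y) = (y, x):
After applying f: x' = y, y' = x. So x' + y' = y + x = x + y.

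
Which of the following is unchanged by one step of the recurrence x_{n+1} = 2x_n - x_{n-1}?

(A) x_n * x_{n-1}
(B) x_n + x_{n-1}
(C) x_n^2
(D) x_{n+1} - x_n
D

For the recurrence x_{n+1} = 2x_n - x_{n-1}:

If x_{n+1} = 2x_n - x_{n-1}, then:
x_{n+1} - x_n = x_n - x_{n-1}
The first difference is constant throughout the sequence.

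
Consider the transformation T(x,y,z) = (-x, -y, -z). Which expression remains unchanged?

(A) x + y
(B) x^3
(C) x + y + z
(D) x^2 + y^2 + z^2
D

Apply T(x,y,z) = (-x, -y, -z) to each option, i.e. replace (x, y, z) by the transformed coordinates.
Substitute the transformed coordinates into each option and compare with the original:
(A) x + y  ->  (-x) + (-y) = -x - y   [differs from x + y: not invariant]
(B) x^3  ->  (-x)^3 = -x^3   [differs from x^3: not invariant]
(C) x + y + z  ->  (-x) + (-y) + (-z) = -x - y - z   [differs from x + y + z: not invariant]
(D) x^2 + y^2 + z^2  ->  (-x)^2 + (-y)^2 + (-z)^2 = x^2 + y^2 + z^2   [equals x^2 + y^2 + z^2: invariant]

Only option (D), x^2 + y^2 + z^2, is unchanged by the transformation.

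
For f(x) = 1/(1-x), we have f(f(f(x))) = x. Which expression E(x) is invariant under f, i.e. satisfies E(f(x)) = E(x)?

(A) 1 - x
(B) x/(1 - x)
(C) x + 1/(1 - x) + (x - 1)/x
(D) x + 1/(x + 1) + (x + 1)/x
C

Replace x by f(x) = 1/(1 - x) in each option and simplify. As a quick numerical cross-check, also compare E(3) with E(f(3)) = E(-1/2).

(A) 1 - x  ->  1 - (1/(1 - x)) = x/(x - 1); check: E(3) = -2 but E(-1/2) = 3/2.   [not invariant]
(B) x/(1 - x)  ->  (1/(1 - x))/(1 - (1/(1 - x))) = -1/x; check: E(3) = -3/2 but E(-1/2) = -1/3.   [not invariant]
(C) x + 1/(1 - x) + (x - 1)/x  ->  (1/(1 - x)) + 1/(1 - (1/(1 - x))) + ((1/(1 - x)) - 1)/(1/(1 - x)), which simplifies back to x + 1/(1 - x) + (x - 1)/x; check: E(3) = 19/6, E(-1/2) = 19/6.   [invariant]
(D) x + 1/(x + 1) + (x + 1)/x  ->  (1/(1 - x)) + 1/((1/(1 - x)) + 1) + ((1/(1 - x)) + 1)/(1/(1 - x)) = (-x^3 + 6x^2 - 11x + 7)/(x^2 - 3x + 2); check: E(3) = 55/12 but E(-1/2) = 1/2.   [not invariant]

Only (C) is unchanged. Indeed f(f(x)) = 1/(1 - 1/(1-x)) = (1-x)/(-x) = (x-1)/x, so E(x) = x + f(x) + f(f(x)) is the sum over the whole 3-cycle; applying f just permutes the three terms cyclically (x -> f(x) -> f(f(x)) -> x), leaving the sum unchanged.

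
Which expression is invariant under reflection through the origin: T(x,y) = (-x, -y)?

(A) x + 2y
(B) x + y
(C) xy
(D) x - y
C

The map is reflection through the origin: T(x,y) = (-x, -y).
Substitute the transformed coordinates into each option and compare with the original:
(A) x + 2y  ->  (-x) + 2(-y) = -x - 2y   [differs from x + 2y: not invariant]
(B) x + y  ->  (-x) + (-y) = -x - y   [differs from x + y: not invariant]
(C) xy  ->  (-x)(-y) = xy   [equals xy: invariant]
(D) x - y  ->  (-x) - (-y) = -x + y   [differs from x - y: not invariant]

Only option (C), xy, is unchanged by the transformation.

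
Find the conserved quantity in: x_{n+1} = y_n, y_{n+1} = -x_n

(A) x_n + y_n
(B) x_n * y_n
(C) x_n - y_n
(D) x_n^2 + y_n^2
D

For the recurrence x_{n+1} = y_n, y_{n+1} = -x_n:

x_{n+1}^2 + y_{n+1}^2 = y_n^2 + (-x_n)^2 = x_n^2 + y_n^2
The sum of squares is conserved (like energy in a harmonic oscillator).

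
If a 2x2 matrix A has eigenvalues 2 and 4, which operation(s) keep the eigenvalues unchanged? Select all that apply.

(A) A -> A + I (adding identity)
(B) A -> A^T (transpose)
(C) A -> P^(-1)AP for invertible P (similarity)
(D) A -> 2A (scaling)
B and C

Eigenvalues are preserved by:
1. Similarity transformations: A -> P^(-1)AP (same characteristic polynomial)
2. Transpose: A^T has the same eigenvalues as A

Eigenvalues are NOT preserved by:
- Adding identity: eigenvalues become 2+1, 4+1
- Scaling: eigenvalues become 4, 8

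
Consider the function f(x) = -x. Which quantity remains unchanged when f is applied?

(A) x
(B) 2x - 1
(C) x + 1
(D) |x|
D

For f(x) = -x:
Applying f replaces x by -x. Since |-x| = |x|, the absolute value is unchanged by f, whereas x -> -x, 2x - 1 -> -2x - 1 and x + 1 -> -x + 1 all change.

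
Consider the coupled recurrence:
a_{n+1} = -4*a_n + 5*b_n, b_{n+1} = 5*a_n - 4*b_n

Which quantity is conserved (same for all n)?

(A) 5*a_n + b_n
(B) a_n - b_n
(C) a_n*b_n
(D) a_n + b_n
D

Replace a_n by a_{n+1} = -4*a_n + 5*b_n and b_n by b_{n+1} = 5*a_n - 4*b_n in each option and simplify:
(A) 5*a_n + b_n  ->  5*(-4*a_n + 5*b_n) + (5*a_n - 4*b_n) = -15*a_n + 21*b_n   [not conserved]
(B) a_n - b_n  ->  (-4*a_n + 5*b_n) - (5*a_n - 4*b_n) = -9*a_n + 9*b_n   [not conserved]
(C) a_n*b_n  ->  (-4*a_n + 5*b_n)*(5*a_n - 4*b_n) = -20*a_n^2 + 41*a_n*b_n - 20*b_n^2   [not conserved]
(D) a_n + b_n  ->  (-4*a_n + 5*b_n) + (5*a_n - 4*b_n) = a_n + b_n   [conserved]

Only (D) a_n + b_n returns to itself after one step, so it is the conserved quantity.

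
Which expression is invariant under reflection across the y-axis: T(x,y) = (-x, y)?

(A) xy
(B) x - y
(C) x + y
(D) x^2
D

The map is reflection across the y-axis: T(x,y) = (-x, y).
Substitute the transformed coordinates into each option and compare with the original:
(A) xy  ->  (-x)(y) = -xy   [differs from xy: not invariant]
(B) x - y  ->  (-x) - (y) = -x - y   [differs from x - y: not invariant]
(C) x + y  ->  (-x) + (y) = -x + y   [differs from x + y: not invariant]
(D) x^2  ->  (-x)^2 = x^2   [equals x^2: invariant]

Only option (D), x^2, is unchanged by the transformation.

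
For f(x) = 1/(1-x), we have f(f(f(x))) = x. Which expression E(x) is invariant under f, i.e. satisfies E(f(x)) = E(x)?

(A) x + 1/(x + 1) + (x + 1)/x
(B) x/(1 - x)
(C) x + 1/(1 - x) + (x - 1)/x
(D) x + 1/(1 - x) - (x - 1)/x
C

Replace x by f(x) = 1/(1 - x) in each option and simplify. As a quick numerical cross-check, also compare E(3) with E(f(3)) = E(-1/2).

(A) x + 1/(x + 1) + (x + 1)/x  ->  (1/(1 - x)) + 1/((1/(1 - x)) + 1) + ((1/(1 - x)) + 1)/(1/(1 - x)) = (-x^3 + 6x^2 - 11x + 7)/(x^2 - 3x + 2); check: E(3) = 55/12 but E(-1/2) = 1/2.   [not invariant]
(B) x/(1 - x)  ->  (1/(1 - x))/(1 - (1/(1 - x))) = -1/x; check: E(3) = -3/2 but E(-1/2) = -1/3.   [not invariant]
(C) x + 1/(1 - x) + (x - 1)/x  ->  (1/(1 - x)) + 1/(1 - (1/(1 - x))) + ((1/(1 - x)) - 1)/(1/(1 - x)), which simplifies back to x + 1/(1 - x) + (x - 1)/x; check: E(3) = 19/6, E(-1/2) = 19/6.   [invariant]
(D) x + 1/(1 - x) - (x - 1)/x  ->  (1/(1 - x)) + 1/(1 - (1/(1 - x))) - ((1/(1 - x)) - 1)/(1/(1 - x)) = (x^2(1 - x) - x + (x - 1)^2)/(x(x - 1)); check: E(3) = 11/6 but E(-1/2) = -17/6.   [not invariant]

Only (C) is unchanged. Indeed f(f(x)) = 1/(1 - 1/(1-x)) = (1-x)/(-x) = (x-1)/x, so E(x) = x + f(x) + f(f(x)) is the sum over the whole 3-cycle; applying f just permutes the three terms cyclically (x -> f(x) -> f(f(x)) -> x), leaving the sum unchanged.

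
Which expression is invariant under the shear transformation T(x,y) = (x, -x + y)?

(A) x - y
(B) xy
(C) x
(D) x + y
C

Under the shear T(x,y) = (x, -x + y):
Substitute the transformed coordinates into each option and compare with the original:
(A) x - y  ->  (x) - (-x + y) = 2x - y   [differs from x - y: not invariant]
(B) xy  ->  (x)(-x + y) = -x^2 + xy   [differs from xy: not invariant]
(C) x  ->  (x) = x   [equals x: invariant]
(D) x + y  ->  (x) + (-x + y) = y   [differs from x + y: not invariant]

Only option (C), x, is unchanged by the transformation.
A vertical shear moves points parallel to the y-axis, so the x-coordinate (and any function of x alone) is unchanged.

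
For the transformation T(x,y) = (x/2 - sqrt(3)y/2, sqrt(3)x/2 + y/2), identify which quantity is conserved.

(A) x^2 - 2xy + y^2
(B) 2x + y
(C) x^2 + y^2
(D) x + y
C

An expression E(x,y) is invariant under T if E(T(x,y)) = E(x,y). Here T(x,y) = (x/2 - sqrt(3)y/2, sqrt(3)x/2 + y/2).
Substitute the transformed coordinates into each option and compare with the original:
(A) x^2 - 2xy + y^2  ->  (x/2 - sqrt(3)y/2)^2 - 2(x/2 - sqrt(3)y/2)(sqrt(3)x/2 + y/2) + (sqrt(3)x/2 + y/2)^2 = -sqrt(3)x^2/2 + x^2 + xy + sqrt(3)y^2/2 + y^2   [differs from x^2 - 2xy + y^2: not invariant]
(B) 2x + y  ->  2(x/2 - sqrt(3)y/2) + (sqrt(3)x/2 + y/2) = sqrt(3)x/2 + x - sqrt(3)y + y/2   [differs from 2x + y: not invariant]
(C) x^2 + y^2  ->  (x/2 - sqrt(3)y/2)^2 + (sqrt(3)x/2 + y/2)^2 = x^2 + y^2   [equals x^2 + y^2: invariant]
(D) x + y  ->  (x/2 - sqrt(3)y/2) + (sqrt(3)x/2 + y/2) = x/2 + sqrt(3)x/2 - sqrt(3)y/2 + y/2   [differs from x + y: not invariant]

Only option (C), x^2 + y^2, is unchanged by the transformation.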